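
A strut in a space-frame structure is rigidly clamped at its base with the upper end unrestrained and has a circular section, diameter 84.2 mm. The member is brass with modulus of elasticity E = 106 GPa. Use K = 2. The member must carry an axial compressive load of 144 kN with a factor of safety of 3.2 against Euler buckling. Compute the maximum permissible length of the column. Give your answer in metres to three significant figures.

I = πd⁴/64 = π×84.2⁴/64 = 2.467×10^6 mm⁴
I = 2.467×10^-6 m⁴
Required critical load P_cr = n·P = 3.2 × 144 = 460.8 kN = 4.608×10^5 N
From P_cr = π²EI/(K·L)²:  L = (1/K)·√(π²EI/P_cr) = (1/2)·√(π²×1.06×10^11×2.467×10^-6/4.608×10^5)
L = 1.18 m

L_max ≈ 1.18 m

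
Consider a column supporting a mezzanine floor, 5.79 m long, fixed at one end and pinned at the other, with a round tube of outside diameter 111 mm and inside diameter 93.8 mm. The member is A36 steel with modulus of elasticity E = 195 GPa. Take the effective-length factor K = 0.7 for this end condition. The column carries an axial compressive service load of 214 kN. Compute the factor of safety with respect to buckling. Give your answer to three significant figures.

d_o = 111 mm, d_i = 93.8 mm
I = π(d_o⁴ − d_i⁴)/64 = π(111⁴ − 93.80⁴)/64 = 3.652×10^6 mm⁴
I = 3.652×10^6 mm⁴ = 3.652×10^-6 m⁴
Effective length L_e = K·L = 0.7 × 5.79 = 4.053 m
P_cr = π²EI / L_e² = π² × 195×10⁹ × 3.652×10^-6 / 4.053² = 4.279×10^5 N
Factor of safety n = P_cr / P = 427.85 / 214 = 2.00

n ≈ 2.00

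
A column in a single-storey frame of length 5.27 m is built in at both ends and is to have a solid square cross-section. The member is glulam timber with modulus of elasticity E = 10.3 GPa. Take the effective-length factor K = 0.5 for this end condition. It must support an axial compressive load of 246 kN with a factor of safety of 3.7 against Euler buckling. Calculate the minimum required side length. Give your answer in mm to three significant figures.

Required P_cr = n·P = 3.7 × 246 = 910.2 kN
L_e = K·L = 0.5 × 5.27 = 2.635 m
Required I = P_cr·L_e²/(π²E) = 9.102×10^5 × 2.635² / (π² × 1.03×10^10) = 6.217×10^-5 m⁴
I_req = 6.217×10^7 mm⁴
Solid square: I = a⁴/12  ⇒  a = (12I)^(1/4) = (12×6.217×10^7)^(1/4) = 165 mm

a ≈ 165 mm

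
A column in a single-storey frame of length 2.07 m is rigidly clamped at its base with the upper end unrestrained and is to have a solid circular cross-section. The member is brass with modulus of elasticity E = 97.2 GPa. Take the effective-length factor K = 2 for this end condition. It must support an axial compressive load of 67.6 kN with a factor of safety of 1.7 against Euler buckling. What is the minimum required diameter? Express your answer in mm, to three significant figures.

Required P_cr = n·P = 1.7 × 67.6 = 114.9 kN
L_e = K·L = 2 × 2.07 = 4.140 m
Required I = P_cr·L_e²/(π²E) = 1.149×10^5 × 4.140² / (π² × 9.72×10^10) = 2.053×10^-6 m⁴
I_req = 2.053×10^6 mm⁴
Solid circle: I = πd⁴/64  ⇒  d = (64I/π)^(1/4) = (64×2.053×10^6/π)^(1/4) = 80.4 mm

d ≈ 80.4 mm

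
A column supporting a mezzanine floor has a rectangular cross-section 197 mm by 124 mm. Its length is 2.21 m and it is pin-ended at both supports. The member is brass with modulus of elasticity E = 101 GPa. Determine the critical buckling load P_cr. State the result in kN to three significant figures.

Buckling occurs about the weak axis: I_min = h·b³/12 with b = 124 mm (the shorter side).
I_min = 197×124³/12 = 3.130×10^7 mm⁴
I = 3.130×10^7 mm⁴ = 3.130×10^-5 m⁴
Effective length L_e = K·L = 1 × 2.21 = 2.210 m
P_cr = π²EI / L_e² = π² × 101×10⁹ × 3.130×10^-5 / 2.210² = 6.388×10^6 N

P_cr ≈ 6390 kN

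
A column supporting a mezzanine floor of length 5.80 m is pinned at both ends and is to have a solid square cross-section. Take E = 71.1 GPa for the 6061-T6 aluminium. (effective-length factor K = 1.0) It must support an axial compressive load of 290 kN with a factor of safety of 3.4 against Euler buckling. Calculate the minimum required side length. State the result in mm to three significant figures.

a ≈ 154 mm

Required P_cr = n·P = 3.4 × 290 = 986.0 kN
L_e = K·L = 1 × 5.80 = 5.800 m
Required I = P_cr·L_e²/(π²E) = 9.860×10^5 × 5.800² / (π² × 7.11×10^10) = 4.727×10^-5 m⁴
I_req = 4.727×10^7 mm⁴
Solid square: I = a⁴/12  ⇒  a = (12I)^(1/4) = (12×4.727×10^7)^(1/4) = 154 mm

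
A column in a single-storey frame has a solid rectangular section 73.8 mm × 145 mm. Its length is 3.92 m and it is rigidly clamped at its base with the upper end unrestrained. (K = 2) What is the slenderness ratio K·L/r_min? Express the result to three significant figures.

λ ≈ 368

For a rectangle r_min = b/√12 = 73.8/√12 = 21.30 mm
L_e = K·L = 2 × 3.92 m = 7.840 m = 7840.0 mm
λ = L_e / r_min = 7840.0 / 21.30 = 368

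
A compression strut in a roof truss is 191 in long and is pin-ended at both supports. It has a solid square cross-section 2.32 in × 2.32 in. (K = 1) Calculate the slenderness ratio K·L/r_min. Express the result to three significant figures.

λ ≈ 285

I = a⁴/12 = 2.32⁴/12 = 2.414 in⁴
A = 5.382 in²;  r_min = √(I/A) = √(2.414/5.382) = 0.6697 in
L_e = K·L = 1 × 191 = 191.0 in
λ = L_e / r_min = 191.00 / 0.6697 = 285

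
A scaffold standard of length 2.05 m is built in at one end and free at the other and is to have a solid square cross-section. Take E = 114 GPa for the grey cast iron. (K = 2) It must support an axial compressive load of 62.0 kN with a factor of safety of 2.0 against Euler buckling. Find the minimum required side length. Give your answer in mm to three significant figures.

a ≈ 68.7 mm

Required P_cr = n·P = 2.0 × 62.0 = 124.0 kN
L_e = K·L = 2 × 2.05 = 4.100 m
Required I = P_cr·L_e²/(π²E) = 1.240×10^5 × 4.100² / (π² × 1.14×10^11) = 1.853×10^-6 m⁴
I_req = 1.853×10^6 mm⁴
Solid square: I = a⁴/12  ⇒  a = (12I)^(1/4) = (12×1.853×10^6)^(1/4) = 68.7 mm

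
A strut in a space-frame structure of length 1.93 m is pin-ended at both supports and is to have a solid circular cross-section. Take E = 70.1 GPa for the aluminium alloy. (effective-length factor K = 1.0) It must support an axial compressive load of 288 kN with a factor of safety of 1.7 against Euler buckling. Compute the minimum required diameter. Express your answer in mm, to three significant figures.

Required P_cr = n·P = 1.7 × 288 = 489.6 kN
L_e = K·L = 1 × 1.93 = 1.930 m
Required I = P_cr·L_e²/(π²E) = 4.896×10^5 × 1.930² / (π² × 7.01×10^10) = 2.636×10^-6 m⁴
I_req = 2.636×10^6 mm⁴
Solid circle: I = πd⁴/64  ⇒  d = (64I/π)^(1/4) = (64×2.636×10^6/π)^(1/4) = 85.6 mm

d ≈ 85.6 mm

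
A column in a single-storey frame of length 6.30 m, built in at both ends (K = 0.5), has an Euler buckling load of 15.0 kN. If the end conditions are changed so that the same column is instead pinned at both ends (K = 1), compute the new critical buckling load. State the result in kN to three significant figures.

P_cr ≈ 3.75 kN

P_cr ∝ 1/K², so P_cr,new = P_cr,old × (K_old/K_new)² = 15.0 × (0.5/1)²
= 15.0 × 0.2500 = 3.75 kN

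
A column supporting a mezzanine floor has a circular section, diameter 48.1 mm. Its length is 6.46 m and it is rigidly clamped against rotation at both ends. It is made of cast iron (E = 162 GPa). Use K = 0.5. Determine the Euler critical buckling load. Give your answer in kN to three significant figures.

I = πd⁴/64 = π×48.1⁴/64 = 2.628×10^5 mm⁴
I = 2.628×10^5 mm⁴ = 2.628×10^-7 m⁴
Effective length L_e = K·L = 0.5 × 6.46 = 3.230 m
P_cr = π²EI / L_e² = π² × 162×10⁹ × 2.628×10^-7 / 3.230² = 4.027×10^4 N

P_cr ≈ 40.3 kN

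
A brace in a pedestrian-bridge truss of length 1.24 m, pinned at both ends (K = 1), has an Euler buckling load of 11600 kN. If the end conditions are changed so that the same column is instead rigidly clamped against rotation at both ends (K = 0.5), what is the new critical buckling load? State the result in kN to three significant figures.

P_cr ∝ 1/K², so P_cr,new = P_cr,old × (K_old/K_new)² = 11600 × (1/0.5)²
= 11600 × 4.000 = 46400 kN

P_cr ≈ 46400 kN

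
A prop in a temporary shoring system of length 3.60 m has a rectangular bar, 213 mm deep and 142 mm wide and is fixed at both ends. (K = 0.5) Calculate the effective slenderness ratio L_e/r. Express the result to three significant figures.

Buckling occurs about the weak axis: I_min = h·b³/12 with b = 142 mm (the shorter side).
I_min = 213×142³/12 = 5.082×10^7 mm⁴
A = 3.025×10^4 mm²;  r_min = √(I/A) = √(5.082×10^7/3.025×10^4) = 40.99 mm
L_e = K·L = 0.5 × 3.60 m = 1.800 m = 1800.0 mm
λ = L_e / r_min = 1800.0 / 40.99 = 43.9

λ ≈ 43.9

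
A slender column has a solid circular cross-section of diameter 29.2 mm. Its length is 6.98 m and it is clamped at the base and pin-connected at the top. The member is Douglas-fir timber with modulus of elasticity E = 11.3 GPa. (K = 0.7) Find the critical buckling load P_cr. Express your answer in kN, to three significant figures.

I = πd⁴/64 = π×29.2⁴/64 = 3.569×10^4 mm⁴
I = 3.569×10^4 mm⁴ = 3.569×10^-8 m⁴
Effective length L_e = K·L = 0.7 × 6.98 = 4.886 m
P_cr = π²EI / L_e² = π² × 11.3×10⁹ × 3.569×10^-8 / 4.886² = 166.7 N

P_cr ≈ 0.167 kN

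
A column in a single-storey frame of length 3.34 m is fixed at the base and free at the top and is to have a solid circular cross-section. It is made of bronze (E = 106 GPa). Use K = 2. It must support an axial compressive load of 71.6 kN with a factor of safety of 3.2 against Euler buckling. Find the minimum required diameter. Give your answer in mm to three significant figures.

Required P_cr = n·P = 3.2 × 71.6 = 229.1 kN
L_e = K·L = 2 × 3.34 = 6.680 m
Required I = P_cr·L_e²/(π²E) = 2.291×10^5 × 6.680² / (π² × 1.06×10^11) = 9.773×10^-6 m⁴
I_req = 9.773×10^6 mm⁴
Solid circle: I = πd⁴/64  ⇒  d = (64I/π)^(1/4) = (64×9.773×10^6/π)^(1/4) = 119 mm

d ≈ 119 mm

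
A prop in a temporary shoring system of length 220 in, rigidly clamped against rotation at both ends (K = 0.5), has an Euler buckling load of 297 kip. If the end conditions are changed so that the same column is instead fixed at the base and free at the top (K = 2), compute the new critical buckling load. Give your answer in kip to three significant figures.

P_cr ∝ 1/K², so P_cr,new = P_cr,old × (K_old/K_new)² = 297 × (0.5/2)²
= 297 × 0.06250 = 18.6 kip

P_cr ≈ 18.6 kip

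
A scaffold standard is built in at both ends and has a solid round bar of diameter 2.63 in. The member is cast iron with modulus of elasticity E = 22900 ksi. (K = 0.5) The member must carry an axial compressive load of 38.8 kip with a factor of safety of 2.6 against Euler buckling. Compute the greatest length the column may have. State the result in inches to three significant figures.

L_max ≈ 145 in

I = πd⁴/64 = π×2.63⁴/64 = 2.349 in⁴
Required critical load P_cr = n·P = 2.6 × 38.8 = 100.9 kip = 1.009×10^5 lb
From P_cr = π²EI/(K·L)²:  L = (1/K)·√(π²EI/P_cr) = (1/0.5)·√(π²×2.29×10^7×2.349/1.009×10^5)
L = 145 in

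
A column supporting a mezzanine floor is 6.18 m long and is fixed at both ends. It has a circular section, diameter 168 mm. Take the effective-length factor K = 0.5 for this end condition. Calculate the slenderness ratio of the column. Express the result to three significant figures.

For a solid circle r = d/4 = 168/4 = 42.00 mm
L_e = K·L = 0.5 × 6.18 m = 3.090 m = 3090.0 mm
λ = L_e / r_min = 3090.0 / 42.00 = 73.6

λ ≈ 73.6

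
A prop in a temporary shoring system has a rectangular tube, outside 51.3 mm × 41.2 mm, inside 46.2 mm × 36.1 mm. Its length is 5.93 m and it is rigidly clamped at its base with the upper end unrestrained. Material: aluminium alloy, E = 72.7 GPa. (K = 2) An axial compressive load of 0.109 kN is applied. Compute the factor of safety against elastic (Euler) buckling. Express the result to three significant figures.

Weak-axis I_min = (h_o·b_o³ − h_i·b_i³)/12 with b_o = 41.2, b_i = 36.10 mm (shorter outer/inner sides).
I_min = (51.3×41.2³ − 46.20×36.10³)/12 = 1.178×10^5 mm⁴
I = 1.178×10^5 mm⁴ = 1.178×10^-7 m⁴
Effective length L_e = K·L = 2 × 5.93 = 11.86 m
P_cr = π²EI / L_e² = π² × 72.7×10⁹ × 1.178×10^-7 / 11.86² = 601.1 N
Factor of safety n = P_cr / P = 0.60113 / 0.109 = 5.51

n ≈ 5.51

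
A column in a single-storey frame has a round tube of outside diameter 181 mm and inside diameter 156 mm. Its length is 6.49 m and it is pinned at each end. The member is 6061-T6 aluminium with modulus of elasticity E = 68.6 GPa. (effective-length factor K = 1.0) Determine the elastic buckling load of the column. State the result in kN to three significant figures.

d_o = 181 mm, d_i = 156 mm
I = π(d_o⁴ − d_i⁴)/64 = π(181⁴ − 156.0⁴)/64 = 2.361×10^7 mm⁴
I = 2.361×10^7 mm⁴ = 2.361×10^-5 m⁴
Effective length L_e = K·L = 1 × 6.49 = 6.490 m
P_cr = π²EI / L_e² = π² × 68.6×10⁹ × 2.361×10^-5 / 6.490² = 3.796×10^5 N

P_cr ≈ 380 kN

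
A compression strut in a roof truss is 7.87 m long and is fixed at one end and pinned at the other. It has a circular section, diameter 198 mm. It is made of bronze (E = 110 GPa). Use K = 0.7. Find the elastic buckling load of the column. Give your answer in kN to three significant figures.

P_cr ≈ 2700 kN

I = πd⁴/64 = π×198⁴/64 = 7.545×10^7 mm⁴
I = 7.545×10^7 mm⁴ = 7.545×10^-5 m⁴
Effective length L_e = K·L = 0.7 × 7.87 = 5.509 m
P_cr = π²EI / L_e² = π² × 110×10⁹ × 7.545×10^-5 / 5.509² = 2.699×10^6 N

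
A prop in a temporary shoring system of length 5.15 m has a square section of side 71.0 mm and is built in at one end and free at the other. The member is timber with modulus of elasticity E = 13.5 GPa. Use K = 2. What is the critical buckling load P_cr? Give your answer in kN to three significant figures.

I = a⁴/12 = 71.0⁴/12 = 2.118×10^6 mm⁴
I = 2.118×10^6 mm⁴ = 2.118×10^-6 m⁴
Effective length L_e = K·L = 2 × 5.15 = 10.30 m
P_cr = π²EI / L_e² = π² × 13.5×10⁹ × 2.118×10^-6 / 10.30² = 2.660×10^3 N

P_cr ≈ 2.66 kN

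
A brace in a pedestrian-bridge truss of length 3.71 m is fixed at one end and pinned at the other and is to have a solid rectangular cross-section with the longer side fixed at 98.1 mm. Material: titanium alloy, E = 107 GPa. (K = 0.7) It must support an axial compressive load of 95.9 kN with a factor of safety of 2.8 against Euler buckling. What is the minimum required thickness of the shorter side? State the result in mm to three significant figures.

b ≈ 59.4 mm

Required P_cr = n·P = 2.8 × 95.9 = 268.5 kN
L_e = K·L = 0.7 × 3.71 = 2.597 m
Required I = P_cr·L_e²/(π²E) = 2.685×10^5 × 2.597² / (π² × 1.07×10^11) = 1.715×10^-6 m⁴
I_req = 1.715×10^6 mm⁴
Rectangle, weak axis: I_min = h·b³/12 with h = 98.1 mm fixed  ⇒  b = (12I/h)^(1/3) = 59.4 mm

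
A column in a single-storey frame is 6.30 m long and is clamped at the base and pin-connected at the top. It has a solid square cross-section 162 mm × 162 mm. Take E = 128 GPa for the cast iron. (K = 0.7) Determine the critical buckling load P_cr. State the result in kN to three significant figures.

P_cr ≈ 3730 kN

I = a⁴/12 = 162⁴/12 = 5.740×10^7 mm⁴
I = 5.740×10^7 mm⁴ = 5.740×10^-5 m⁴
Effective length L_e = K·L = 0.7 × 6.30 = 4.410 m
P_cr = π²EI / L_e² = π² × 128×10⁹ × 5.740×10^-5 / 4.410² = 3.728×10^6 N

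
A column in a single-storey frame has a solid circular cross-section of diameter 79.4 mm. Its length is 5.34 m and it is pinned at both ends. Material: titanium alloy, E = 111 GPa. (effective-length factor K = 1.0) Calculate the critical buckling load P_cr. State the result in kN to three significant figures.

P_cr ≈ 75.0 kN

I = πd⁴/64 = π×79.4⁴/64 = 1.951×10^6 mm⁴
I = 1.951×10^6 mm⁴ = 1.951×10^-6 m⁴
Effective length L_e = K·L = 1 × 5.34 = 5.340 m
P_cr = π²EI / L_e² = π² × 111×10⁹ × 1.951×10^-6 / 5.340² = 7.495×10^4 N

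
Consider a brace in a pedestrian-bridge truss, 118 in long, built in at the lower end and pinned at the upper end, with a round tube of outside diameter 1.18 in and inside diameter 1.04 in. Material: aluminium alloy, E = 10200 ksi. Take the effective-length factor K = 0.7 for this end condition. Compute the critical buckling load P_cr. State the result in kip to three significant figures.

d_o = 1.18 in, d_i = 1.04 in
I = π(d_o⁴ − d_i⁴)/64 = π(1.18⁴ − 1.040⁴)/64 = 3.774×10^-2 in⁴
Effective length L_e = K·L = 0.7 × 118 = 82.60 in
P_cr = π²EI / L_e² = π² × 10200×10³ × 3.774×10^-2 / 82.60² = 556.9 lb

P_cr ≈ 0.557 kip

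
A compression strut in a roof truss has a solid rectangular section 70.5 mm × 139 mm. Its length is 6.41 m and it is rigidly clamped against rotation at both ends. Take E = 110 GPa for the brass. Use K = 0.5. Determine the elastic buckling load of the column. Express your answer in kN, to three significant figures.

P_cr ≈ 429 kN

Buckling occurs about the weak axis: I_min = h·b³/12 with b = 70.5 mm (the shorter side).
I_min = 139×70.5³/12 = 4.059×10^6 mm⁴
I = 4.059×10^6 mm⁴ = 4.059×10^-6 m⁴
Effective length L_e = K·L = 0.5 × 6.41 = 3.205 m
P_cr = π²EI / L_e² = π² × 110×10⁹ × 4.059×10^-6 / 3.205² = 4.290×10^5 N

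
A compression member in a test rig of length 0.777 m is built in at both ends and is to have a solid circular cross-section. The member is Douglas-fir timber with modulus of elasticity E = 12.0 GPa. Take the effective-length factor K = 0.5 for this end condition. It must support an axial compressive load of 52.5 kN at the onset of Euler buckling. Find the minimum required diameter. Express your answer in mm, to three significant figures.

L_e = K·L = 0.5 × 0.777 = 0.3885 m
Required I = P_cr·L_e²/(π²E) = 5.250×10^4 × 0.3885² / (π² × 1.20×10^10) = 6.691×10^-8 m⁴
I_req = 6.691×10^4 mm⁴
Solid circle: I = πd⁴/64  ⇒  d = (64I/π)^(1/4) = (64×6.691×10^4/π)^(1/4) = 34.2 mm

d ≈ 34.2 mm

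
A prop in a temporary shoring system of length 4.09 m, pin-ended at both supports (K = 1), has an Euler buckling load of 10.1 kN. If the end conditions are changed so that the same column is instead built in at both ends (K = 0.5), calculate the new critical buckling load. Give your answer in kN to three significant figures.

P_cr ∝ 1/K², so P_cr,new = P_cr,old × (K_old/K_new)² = 10.1 × (1/0.5)²
= 10.1 × 4.000 = 40.4 kN

P_cr ≈ 40.4 kN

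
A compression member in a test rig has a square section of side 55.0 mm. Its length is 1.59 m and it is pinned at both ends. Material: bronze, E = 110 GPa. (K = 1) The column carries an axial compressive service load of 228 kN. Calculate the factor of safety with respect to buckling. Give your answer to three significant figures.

I = a⁴/12 = 55.0⁴/12 = 7.626×10^5 mm⁴
I = 7.626×10^5 mm⁴ = 7.626×10^-7 m⁴
Effective length L_e = K·L = 1 × 1.59 = 1.590 m
P_cr = π²EI / L_e² = π² × 110×10⁹ × 7.626×10^-7 / 1.590² = 3.275×10^5 N
Factor of safety n = P_cr / P = 327.47 / 228 = 1.44

n ≈ 1.44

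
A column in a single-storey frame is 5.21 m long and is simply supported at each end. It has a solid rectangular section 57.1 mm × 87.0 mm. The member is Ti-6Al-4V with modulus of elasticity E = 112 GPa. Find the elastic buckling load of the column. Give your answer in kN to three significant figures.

Buckling occurs about the weak axis: I_min = h·b³/12 with b = 57.1 mm (the shorter side).
I_min = 87.0×57.1³/12 = 1.350×10^6 mm⁴
I = 1.350×10^6 mm⁴ = 1.350×10^-6 m⁴
Effective length L_e = K·L = 1 × 5.21 = 5.210 m
P_cr = π²EI / L_e² = π² × 112×10⁹ × 1.350×10^-6 / 5.210² = 5.497×10^4 N

P_cr ≈ 55.0 kN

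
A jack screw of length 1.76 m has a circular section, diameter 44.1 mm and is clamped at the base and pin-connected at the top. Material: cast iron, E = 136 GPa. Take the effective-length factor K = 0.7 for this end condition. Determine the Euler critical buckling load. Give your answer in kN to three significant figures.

P_cr ≈ 164 kN

I = πd⁴/64 = π×44.1⁴/64 = 1.857×10^5 mm⁴
I = 1.857×10^5 mm⁴ = 1.857×10^-7 m⁴
Effective length L_e = K·L = 0.7 × 1.76 = 1.232 m
P_cr = π²EI / L_e² = π² × 136×10⁹ × 1.857×10^-7 / 1.232² = 1.642×10^5 N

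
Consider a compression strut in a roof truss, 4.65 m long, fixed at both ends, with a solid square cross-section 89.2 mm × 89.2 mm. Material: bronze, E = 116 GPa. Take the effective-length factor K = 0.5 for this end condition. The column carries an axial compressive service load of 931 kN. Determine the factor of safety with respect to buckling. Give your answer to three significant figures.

I = a⁴/12 = 89.2⁴/12 = 5.276×10^6 mm⁴
I = 5.276×10^6 mm⁴ = 5.276×10^-6 m⁴
Effective length L_e = K·L = 0.5 × 4.65 = 2.325 m
P_cr = π²EI / L_e² = π² × 116×10⁹ × 5.276×10^-6 / 2.325² = 1.117×10^6 N
Factor of safety n = P_cr / P = 1117.4 / 931 = 1.20

n ≈ 1.20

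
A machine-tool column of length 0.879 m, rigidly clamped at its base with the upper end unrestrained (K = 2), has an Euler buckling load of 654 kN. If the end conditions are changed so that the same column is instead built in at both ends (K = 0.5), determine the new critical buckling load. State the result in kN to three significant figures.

P_cr ≈ 10500 kN

P_cr ∝ 1/K², so P_cr,new = P_cr,old × (K_old/K_new)² = 654 × (2/0.5)²
= 654 × 16.00 = 10500 kN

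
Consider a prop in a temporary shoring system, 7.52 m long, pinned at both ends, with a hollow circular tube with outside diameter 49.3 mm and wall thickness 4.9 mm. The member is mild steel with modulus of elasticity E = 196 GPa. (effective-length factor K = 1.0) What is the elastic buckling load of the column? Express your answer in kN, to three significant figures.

P_cr ≈ 5.83 kN

Inner diameter d_i = 49.3 − 2×4.9 = 39.50 mm
I = π(d_o⁴ − d_i⁴)/64 = π(49.3⁴ − 39.50⁴)/64 = 1.705×10^5 mm⁴
I = 1.705×10^5 mm⁴ = 1.705×10^-7 m⁴
Effective length L_e = K·L = 1 × 7.52 = 7.520 m
P_cr = π²EI / L_e² = π² × 196×10⁹ × 1.705×10^-7 / 7.520² = 5.832×10^3 N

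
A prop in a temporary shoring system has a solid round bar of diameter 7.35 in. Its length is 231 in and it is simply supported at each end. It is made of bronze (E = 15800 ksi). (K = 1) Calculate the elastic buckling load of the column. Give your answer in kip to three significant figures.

I = πd⁴/64 = π×7.35⁴/64 = 143.3 in⁴
Effective length L_e = K·L = 1 × 231 = 231.0 in
P_cr = π²EI / L_e² = π² × 15800×10³ × 143.3 / 231.0² = 4.187×10^5 lb

P_cr ≈ 419 kip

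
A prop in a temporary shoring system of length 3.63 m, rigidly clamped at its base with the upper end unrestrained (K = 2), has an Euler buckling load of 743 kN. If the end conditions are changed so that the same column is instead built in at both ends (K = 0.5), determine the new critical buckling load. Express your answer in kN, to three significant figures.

P_cr ∝ 1/K², so P_cr,new = P_cr,old × (K_old/K_new)² = 743 × (2/0.5)²
= 743 × 16.00 = 11900 kN

P_cr ≈ 11900 kN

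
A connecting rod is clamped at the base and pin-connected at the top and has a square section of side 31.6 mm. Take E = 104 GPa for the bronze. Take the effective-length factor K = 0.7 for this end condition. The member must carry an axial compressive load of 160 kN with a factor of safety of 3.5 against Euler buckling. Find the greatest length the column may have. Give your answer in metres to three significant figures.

I = a⁴/12 = 31.6⁴/12 = 8.309×10^4 mm⁴
I = 8.309×10^-8 m⁴
Required critical load P_cr = n·P = 3.5 × 160 = 560.0 kN = 5.600×10^5 N
From P_cr = π²EI/(K·L)²:  L = (1/K)·√(π²EI/P_cr) = (1/0.7)·√(π²×1.04×10^11×8.309×10^-8/5.600×10^5)
L = 0.558 m

L_max ≈ 0.558 m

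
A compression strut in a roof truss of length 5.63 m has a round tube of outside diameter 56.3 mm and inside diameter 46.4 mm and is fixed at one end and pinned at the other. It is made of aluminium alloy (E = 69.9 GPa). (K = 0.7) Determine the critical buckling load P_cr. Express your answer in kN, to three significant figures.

P_cr ≈ 11.8 kN

d_o = 56.3 mm, d_i = 46.4 mm
I = π(d_o⁴ − d_i⁴)/64 = π(56.3⁴ − 46.40⁴)/64 = 2.656×10^5 mm⁴
I = 2.656×10^5 mm⁴ = 2.656×10^-7 m⁴
Effective length L_e = K·L = 0.7 × 5.63 = 3.941 m
P_cr = π²EI / L_e² = π² × 69.9×10⁹ × 2.656×10^-7 / 3.941² = 1.180×10^4 N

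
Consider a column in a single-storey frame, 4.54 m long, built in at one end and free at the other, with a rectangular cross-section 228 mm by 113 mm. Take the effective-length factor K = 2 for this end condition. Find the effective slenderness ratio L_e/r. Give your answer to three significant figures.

For a rectangle r_min = b/√12 = 113/√12 = 32.62 mm
L_e = K·L = 2 × 4.54 m = 9.080 m = 9080.0 mm
λ = L_e / r_min = 9080.0 / 32.62 = 278

λ ≈ 278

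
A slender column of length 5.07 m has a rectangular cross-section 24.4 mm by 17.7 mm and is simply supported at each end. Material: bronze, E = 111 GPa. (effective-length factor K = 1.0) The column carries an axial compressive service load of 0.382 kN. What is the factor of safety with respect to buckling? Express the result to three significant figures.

n ≈ 1.26

Buckling occurs about the weak axis: I_min = h·b³/12 with b = 17.7 mm (the shorter side).
I_min = 24.4×17.7³/12 = 1.128×10^4 mm⁴
I = 1.128×10^4 mm⁴ = 1.128×10^-8 m⁴
Effective length L_e = K·L = 1 × 5.07 = 5.070 m
P_cr = π²EI / L_e² = π² × 111×10⁹ × 1.128×10^-8 / 5.070² = 480.5 N
Factor of safety n = P_cr / P = 0.48055 / 0.382 = 1.26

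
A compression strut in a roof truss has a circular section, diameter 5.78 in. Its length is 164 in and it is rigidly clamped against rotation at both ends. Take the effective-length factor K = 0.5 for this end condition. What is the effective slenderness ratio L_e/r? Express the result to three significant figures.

I = πd⁴/64 = π×5.78⁴/64 = 54.79 in⁴
A = 26.24 in²;  r_min = √(I/A) = √(54.79/26.24) = 1.445 in
L_e = K·L = 0.5 × 164 = 82.00 in
λ = L_e / r_min = 82.000 / 1.445 = 56.7

λ ≈ 56.7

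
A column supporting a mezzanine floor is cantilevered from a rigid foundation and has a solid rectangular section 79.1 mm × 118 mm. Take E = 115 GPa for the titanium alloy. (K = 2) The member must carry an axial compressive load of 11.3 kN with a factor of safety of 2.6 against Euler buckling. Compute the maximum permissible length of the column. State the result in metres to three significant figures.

Buckling occurs about the weak axis: I_min = h·b³/12 with b = 79.1 mm (the shorter side).
I_min = 118×79.1³/12 = 4.867×10^6 mm⁴
I = 4.867×10^-6 m⁴
Required critical load P_cr = n·P = 2.6 × 11.3 = 29.38 kN = 2.938×10^4 N
From P_cr = π²EI/(K·L)²:  L = (1/K)·√(π²EI/P_cr) = (1/2)·√(π²×1.15×10^11×4.867×10^-6/2.938×10^4)
L = 6.86 m

L_max ≈ 6.86 m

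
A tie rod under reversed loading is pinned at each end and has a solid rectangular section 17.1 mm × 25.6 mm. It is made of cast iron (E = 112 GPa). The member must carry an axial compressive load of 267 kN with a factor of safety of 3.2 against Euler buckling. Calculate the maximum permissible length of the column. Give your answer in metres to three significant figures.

L_max ≈ 0.117 m

Buckling occurs about the weak axis: I_min = h·b³/12 with b = 17.1 mm (the shorter side).
I_min = 25.6×17.1³/12 = 1.067×10^4 mm⁴
I = 1.067×10^-8 m⁴
Required critical load P_cr = n·P = 3.2 × 267 = 854.4 kN = 8.544×10^5 N
From P_cr = π²EI/(K·L)²:  L = (1/K)·√(π²EI/P_cr) = (1/1)·√(π²×1.12×10^11×1.067×10^-8/8.544×10^5)
L = 0.117 m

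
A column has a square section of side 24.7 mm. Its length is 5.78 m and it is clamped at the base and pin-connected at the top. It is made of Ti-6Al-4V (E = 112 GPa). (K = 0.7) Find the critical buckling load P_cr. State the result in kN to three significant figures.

I = a⁴/12 = 24.7⁴/12 = 3.102×10^4 mm⁴
I = 3.102×10^4 mm⁴ = 3.102×10^-8 m⁴
Effective length L_e = K·L = 0.7 × 5.78 = 4.046 m
P_cr = π²EI / L_e² = π² × 112×10⁹ × 3.102×10^-8 / 4.046² = 2.094×10^3 N

P_cr ≈ 2.09 kN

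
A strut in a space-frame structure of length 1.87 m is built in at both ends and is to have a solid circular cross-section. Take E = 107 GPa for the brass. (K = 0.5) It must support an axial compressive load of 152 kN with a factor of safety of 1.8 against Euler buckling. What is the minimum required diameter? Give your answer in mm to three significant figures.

d ≈ 46.3 mm

Required P_cr = n·P = 1.8 × 152 = 273.6 kN
L_e = K·L = 0.5 × 1.87 = 0.9350 m
Required I = P_cr·L_e²/(π²E) = 2.736×10^5 × 0.9350² / (π² × 1.07×10^11) = 2.265×10^-7 m⁴
I_req = 2.265×10^5 mm⁴
Solid circle: I = πd⁴/64  ⇒  d = (64I/π)^(1/4) = (64×2.265×10^5/π)^(1/4) = 46.3 mm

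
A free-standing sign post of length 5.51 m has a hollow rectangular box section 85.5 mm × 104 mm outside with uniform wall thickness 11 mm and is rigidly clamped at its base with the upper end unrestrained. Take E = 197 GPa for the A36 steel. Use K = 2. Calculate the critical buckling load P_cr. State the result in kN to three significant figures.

P_cr ≈ 58.7 kN

Inner dimensions: h_i = 104 − 2×11 = 82.00 mm, b_i = 85.5 − 2×11 = 63.50 mm
Weak-axis I_min = (h_o·b_o³ − h_i·b_i³)/12 with b_o = 85.5, b_i = 63.50 mm (shorter outer/inner sides).
I_min = (104×85.5³ − 82.00×63.50³)/12 = 3.667×10^6 mm⁴
I = 3.667×10^6 mm⁴ = 3.667×10^-6 m⁴
Effective length L_e = K·L = 2 × 5.51 = 11.02 m
P_cr = π²EI / L_e² = π² × 197×10⁹ × 3.667×10^-6 / 11.02² = 5.871×10^4 N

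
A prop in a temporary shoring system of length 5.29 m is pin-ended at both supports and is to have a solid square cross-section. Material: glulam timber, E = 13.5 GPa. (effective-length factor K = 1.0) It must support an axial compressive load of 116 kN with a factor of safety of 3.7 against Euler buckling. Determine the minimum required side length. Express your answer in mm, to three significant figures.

a ≈ 181 mm

Required P_cr = n·P = 3.7 × 116 = 429.2 kN
L_e = K·L = 1 × 5.29 = 5.290 m
Required I = P_cr·L_e²/(π²E) = 4.292×10^5 × 5.290² / (π² × 1.35×10^10) = 9.014×10^-5 m⁴
I_req = 9.014×10^7 mm⁴
Solid square: I = a⁴/12  ⇒  a = (12I)^(1/4) = (12×9.014×10^7)^(1/4) = 181 mm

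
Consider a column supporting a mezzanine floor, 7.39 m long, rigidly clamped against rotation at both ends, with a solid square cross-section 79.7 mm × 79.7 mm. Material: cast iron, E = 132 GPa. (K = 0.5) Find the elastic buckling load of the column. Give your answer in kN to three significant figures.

I = a⁴/12 = 79.7⁴/12 = 3.362×10^6 mm⁴
I = 3.362×10^6 mm⁴ = 3.362×10^-6 m⁴
Effective length L_e = K·L = 0.5 × 7.39 = 3.695 m
P_cr = π²EI / L_e² = π² × 132×10⁹ × 3.362×10^-6 / 3.695² = 3.208×10^5 N

P_cr ≈ 321 kN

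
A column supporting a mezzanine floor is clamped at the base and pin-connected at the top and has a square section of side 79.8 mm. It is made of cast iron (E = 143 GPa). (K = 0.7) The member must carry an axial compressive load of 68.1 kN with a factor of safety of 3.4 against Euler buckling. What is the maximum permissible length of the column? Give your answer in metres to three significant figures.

I = a⁴/12 = 79.8⁴/12 = 3.379×10^6 mm⁴
I = 3.379×10^-6 m⁴
Required critical load P_cr = n·P = 3.4 × 68.1 = 231.5 kN = 2.315×10^5 N
From P_cr = π²EI/(K·L)²:  L = (1/K)·√(π²EI/P_cr) = (1/0.7)·√(π²×1.43×10^11×3.379×10^-6/2.315×10^5)
L = 6.48 m

L_max ≈ 6.48 m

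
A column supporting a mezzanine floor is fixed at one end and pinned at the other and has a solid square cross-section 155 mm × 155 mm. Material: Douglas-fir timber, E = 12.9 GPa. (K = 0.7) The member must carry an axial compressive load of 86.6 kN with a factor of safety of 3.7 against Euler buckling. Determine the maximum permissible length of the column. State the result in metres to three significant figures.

I = a⁴/12 = 155⁴/12 = 4.810×10^7 mm⁴
I = 4.810×10^-5 m⁴
Required critical load P_cr = n·P = 3.7 × 86.6 = 320.4 kN = 3.204×10^5 N
From P_cr = π²EI/(K·L)²:  L = (1/K)·√(π²EI/P_cr) = (1/0.7)·√(π²×1.29×10^10×4.810×10^-5/3.204×10^5)
L = 6.25 m

L_max ≈ 6.25 m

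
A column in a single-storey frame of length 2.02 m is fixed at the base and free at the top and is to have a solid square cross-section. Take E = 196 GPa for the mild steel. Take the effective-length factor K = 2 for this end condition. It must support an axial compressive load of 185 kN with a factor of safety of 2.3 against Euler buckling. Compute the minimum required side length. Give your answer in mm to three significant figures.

Required P_cr = n·P = 2.3 × 185 = 425.5 kN
L_e = K·L = 2 × 2.02 = 4.040 m
Required I = P_cr·L_e²/(π²E) = 4.255×10^5 × 4.040² / (π² × 1.96×10^11) = 3.590×10^-6 m⁴
I_req = 3.590×10^6 mm⁴
Solid square: I = a⁴/12  ⇒  a = (12I)^(1/4) = (12×3.590×10^6)^(1/4) = 81.0 mm

a ≈ 81.0 mm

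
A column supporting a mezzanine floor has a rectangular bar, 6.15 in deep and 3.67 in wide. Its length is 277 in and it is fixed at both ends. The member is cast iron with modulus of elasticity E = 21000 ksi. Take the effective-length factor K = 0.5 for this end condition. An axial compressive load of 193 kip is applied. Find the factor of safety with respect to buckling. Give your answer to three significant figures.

n ≈ 1.42

Buckling occurs about the weak axis: I_min = h·b³/12 with b = 3.67 in (the shorter side).
I_min = 6.15×3.67³/12 = 25.33 in⁴
Effective length L_e = K·L = 0.5 × 277 = 138.5 in
P_cr = π²EI / L_e² = π² × 21000×10³ × 25.33 / 138.5² = 2.737×10^5 lb
Factor of safety n = P_cr / P = 273.72 / 193 = 1.42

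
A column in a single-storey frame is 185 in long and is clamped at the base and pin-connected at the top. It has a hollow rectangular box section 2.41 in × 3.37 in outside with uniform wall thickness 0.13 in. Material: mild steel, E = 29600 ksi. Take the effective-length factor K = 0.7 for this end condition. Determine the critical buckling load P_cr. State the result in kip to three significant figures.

Inner dimensions: h_i = 3.37 − 2×0.13 = 3.110 in, b_i = 2.41 − 2×0.13 = 2.150 in
Weak-axis I_min = (h_o·b_o³ − h_i·b_i³)/12 with b_o = 2.41, b_i = 2.150 in (shorter outer/inner sides).
I_min = (3.37×2.41³ − 3.110×2.150³)/12 = 1.355 in⁴
Effective length L_e = K·L = 0.7 × 185 = 129.5 in
P_cr = π²EI / L_e² = π² × 29600×10³ × 1.355 / 129.5² = 2.361×10^4 lb

P_cr ≈ 23.6 kip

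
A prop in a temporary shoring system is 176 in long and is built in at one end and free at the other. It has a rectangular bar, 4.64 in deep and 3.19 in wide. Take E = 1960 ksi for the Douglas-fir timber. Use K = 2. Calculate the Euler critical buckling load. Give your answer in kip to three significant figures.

P_cr ≈ 1.96 kip

Buckling occurs about the weak axis: I_min = h·b³/12 with b = 3.19 in (the shorter side).
I_min = 4.64×3.19³/12 = 12.55 in⁴
Effective length L_e = K·L = 2 × 176 = 352.0 in
P_cr = π²EI / L_e² = π² × 1960×10³ × 12.55 / 352.0² = 1.960×10^3 lb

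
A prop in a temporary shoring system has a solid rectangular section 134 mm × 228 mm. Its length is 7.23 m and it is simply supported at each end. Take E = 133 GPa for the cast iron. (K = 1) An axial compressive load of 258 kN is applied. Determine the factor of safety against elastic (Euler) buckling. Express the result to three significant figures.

Buckling occurs about the weak axis: I_min = h·b³/12 with b = 134 mm (the shorter side).
I_min = 228×134³/12 = 4.572×10^7 mm⁴
I = 4.572×10^7 mm⁴ = 4.572×10^-5 m⁴
Effective length L_e = K·L = 1 × 7.23 = 7.230 m
P_cr = π²EI / L_e² = π² × 133×10⁹ × 4.572×10^-5 / 7.230² = 1.148×10^6 N
Factor of safety n = P_cr / P = 1148.0 / 258 = 4.45

n ≈ 4.45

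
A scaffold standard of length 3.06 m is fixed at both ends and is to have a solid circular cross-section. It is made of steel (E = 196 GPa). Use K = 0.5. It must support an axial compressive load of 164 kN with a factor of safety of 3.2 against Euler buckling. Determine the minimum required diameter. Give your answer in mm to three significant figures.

Required P_cr = n·P = 3.2 × 164 = 524.8 kN
L_e = K·L = 0.5 × 3.06 = 1.530 m
Required I = P_cr·L_e²/(π²E) = 5.248×10^5 × 1.530² / (π² × 1.96×10^11) = 6.351×10^-7 m⁴
I_req = 6.351×10^5 mm⁴
Solid circle: I = πd⁴/64  ⇒  d = (64I/π)^(1/4) = (64×6.351×10^5/π)^(1/4) = 60.0 mm

d ≈ 60.0 mm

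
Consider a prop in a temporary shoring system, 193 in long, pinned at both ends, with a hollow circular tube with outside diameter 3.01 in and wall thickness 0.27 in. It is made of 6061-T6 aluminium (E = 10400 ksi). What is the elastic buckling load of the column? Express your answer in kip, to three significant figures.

P_cr ≈ 6.07 kip

Inner diameter d_i = 3.01 − 2×0.27 = 2.470 in
I = π(d_o⁴ − d_i⁴)/64 = π(3.01⁴ − 2.470⁴)/64 = 2.202 in⁴
Effective length L_e = K·L = 1 × 193 = 193.0 in
P_cr = π²EI / L_e² = π² × 10400×10³ × 2.202 / 193.0² = 6.069×10^3 lb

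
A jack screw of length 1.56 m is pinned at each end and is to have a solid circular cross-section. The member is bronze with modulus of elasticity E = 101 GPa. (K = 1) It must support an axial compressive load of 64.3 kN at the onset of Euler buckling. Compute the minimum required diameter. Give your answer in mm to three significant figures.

d ≈ 42.3 mm

L_e = K·L = 1 × 1.56 = 1.560 m
Required I = P_cr·L_e²/(π²E) = 6.430×10^4 × 1.560² / (π² × 1.01×10^11) = 1.570×10^-7 m⁴
I_req = 1.570×10^5 mm⁴
Solid circle: I = πd⁴/64  ⇒  d = (64I/π)^(1/4) = (64×1.570×10^5/π)^(1/4) = 42.3 mm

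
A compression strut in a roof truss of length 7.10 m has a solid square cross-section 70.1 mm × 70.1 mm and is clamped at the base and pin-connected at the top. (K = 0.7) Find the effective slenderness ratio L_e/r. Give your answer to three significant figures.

For a square r = a/√12 = 70.1/√12 = 20.24 mm
L_e = K·L = 0.7 × 7.10 m = 4.970 m = 4970.0 mm
λ = L_e / r_min = 4970.0 / 20.24 = 246

λ ≈ 246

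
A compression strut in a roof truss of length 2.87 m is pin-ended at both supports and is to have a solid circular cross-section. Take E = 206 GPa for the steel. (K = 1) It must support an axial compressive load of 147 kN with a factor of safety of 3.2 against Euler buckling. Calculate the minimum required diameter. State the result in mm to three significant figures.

d ≈ 78.9 mm

Required P_cr = n·P = 3.2 × 147 = 470.4 kN
L_e = K·L = 1 × 2.87 = 2.870 m
Required I = P_cr·L_e²/(π²E) = 4.704×10^5 × 2.870² / (π² × 2.06×10^11) = 1.906×10^-6 m⁴
I_req = 1.906×10^6 mm⁴
Solid circle: I = πd⁴/64  ⇒  d = (64I/π)^(1/4) = (64×1.906×10^6/π)^(1/4) = 78.9 mm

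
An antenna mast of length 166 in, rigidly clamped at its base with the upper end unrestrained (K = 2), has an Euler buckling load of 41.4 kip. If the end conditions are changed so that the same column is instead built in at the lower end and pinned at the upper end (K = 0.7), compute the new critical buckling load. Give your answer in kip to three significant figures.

P_cr ∝ 1/K², so P_cr,new = P_cr,old × (K_old/K_new)² = 41.4 × (2/0.7)²
= 41.4 × 8.163 = 338 kip

P_cr ≈ 338 kip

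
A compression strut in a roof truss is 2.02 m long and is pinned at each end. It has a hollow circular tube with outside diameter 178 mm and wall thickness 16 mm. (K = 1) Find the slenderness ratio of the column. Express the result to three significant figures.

Inner diameter d_i = 178 − 2×16 = 146.0 mm
I = π(d_o⁴ − d_i⁴)/64 = π(178⁴ − 146.0⁴)/64 = 2.697×10^7 mm⁴
A = 8.143×10^3 mm²;  r_min = √(I/A) = √(2.697×10^7/8.143×10^3) = 57.55 mm
L_e = K·L = 1 × 2.02 m = 2.020 m = 2020.0 mm
λ = L_e / r_min = 2020.0 / 57.55 = 35.1

λ ≈ 35.1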